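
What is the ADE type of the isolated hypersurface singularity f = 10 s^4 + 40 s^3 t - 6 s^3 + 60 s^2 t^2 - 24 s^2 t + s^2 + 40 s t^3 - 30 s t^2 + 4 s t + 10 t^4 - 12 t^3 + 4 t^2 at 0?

A3

The Hessian of f at 0 has rank 1. Corank 1: A-series; mu = 3 gives A_3.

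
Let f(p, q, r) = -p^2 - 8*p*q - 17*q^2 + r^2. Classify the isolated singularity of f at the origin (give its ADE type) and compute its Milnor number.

The Hessian of f at 0 is [[-2, -8, 0], [-8, -34, 0], [0, 0, 2]] with rank 3, so corank 0. A Groebner basis of the Jacobian ideal J(f) in C{p,q,r} is {p, q, r}; counting standard monomials gives mu = 1. Corank 0: nondegenerate Morse point, so A_1.

Type A1, Milnor number mu = 1.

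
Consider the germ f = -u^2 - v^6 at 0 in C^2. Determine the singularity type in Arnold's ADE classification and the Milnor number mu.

Type A5, Milnor number mu = 5.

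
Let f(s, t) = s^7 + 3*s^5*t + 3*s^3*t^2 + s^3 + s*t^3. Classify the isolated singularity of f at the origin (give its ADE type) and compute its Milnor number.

Type E_{7}, Milnor number mu = 7.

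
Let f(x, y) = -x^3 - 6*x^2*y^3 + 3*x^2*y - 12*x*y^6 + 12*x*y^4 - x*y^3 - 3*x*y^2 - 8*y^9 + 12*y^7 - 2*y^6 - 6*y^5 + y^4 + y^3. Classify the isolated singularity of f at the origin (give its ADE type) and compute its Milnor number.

The Hessian of f at 0 is [[0, 0], [0, 0]] with rank 0, so corank 2. A Groebner basis of the Jacobian ideal J(f) in C{x,y} is {x^3 - 3*x^2*y - 6*x^2 + 12*x*y - 6*y^2, 3*x^2 + x*y^2 - 6*x*y + 3*y^2, 3*x^2 - 6*x*y + y^3 + 3*y^2}; counting standard monomials gives mu = 7. Corank 2; j^3 = -(x - y)^3 is a perfect cube, so E-series; the 4-jet and mu = 7 give E_7.

Type E_{7}, Milnor number mu = 7.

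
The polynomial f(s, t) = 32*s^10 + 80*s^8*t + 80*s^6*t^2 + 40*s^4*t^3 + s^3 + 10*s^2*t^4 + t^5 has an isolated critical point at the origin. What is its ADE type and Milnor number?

Type E8, Milnor number mu = 8.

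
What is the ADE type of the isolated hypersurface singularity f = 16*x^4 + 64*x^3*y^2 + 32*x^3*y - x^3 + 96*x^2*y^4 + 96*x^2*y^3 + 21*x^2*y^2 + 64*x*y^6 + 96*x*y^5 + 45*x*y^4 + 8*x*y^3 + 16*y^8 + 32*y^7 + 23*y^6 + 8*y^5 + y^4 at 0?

E6

The Hessian of f at 0 has rank 0. Corank 2; j^3 = -x^3 is a perfect cube, so E-series; the 4-jet and mu = 6 give E_6.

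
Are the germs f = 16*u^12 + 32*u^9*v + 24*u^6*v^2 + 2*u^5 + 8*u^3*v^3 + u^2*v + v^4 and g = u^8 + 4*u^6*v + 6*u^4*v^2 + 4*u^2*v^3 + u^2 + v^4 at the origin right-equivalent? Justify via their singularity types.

No.

The Hessian of f at 0 has rank 0. Corank 2; j^3 = u^2*v has shape L^2 M (L != M), so D-series; mu = 5 gives D_5. The Hessian of g at 0 has rank 1. Corank 1: A-series; mu = 3 gives A_3. f is D_5 but g is A_3, hence not right-equivalent.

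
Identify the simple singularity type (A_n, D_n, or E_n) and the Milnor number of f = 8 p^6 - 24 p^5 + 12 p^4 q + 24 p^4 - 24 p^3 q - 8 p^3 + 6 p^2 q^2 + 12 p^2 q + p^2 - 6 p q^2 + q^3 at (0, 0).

Type A_2, Milnor number mu = 2.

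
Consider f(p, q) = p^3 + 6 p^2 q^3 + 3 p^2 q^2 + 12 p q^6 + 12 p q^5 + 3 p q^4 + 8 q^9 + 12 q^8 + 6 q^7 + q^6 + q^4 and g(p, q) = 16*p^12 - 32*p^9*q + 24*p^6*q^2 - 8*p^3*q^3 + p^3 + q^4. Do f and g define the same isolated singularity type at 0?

The Hessian of f at 0 is [[0, 0], [0, 0]] with rank 0, so corank 2. A Groebner basis of the Jacobian ideal J(f) in C{p,q} is {p^3, p^2*q, p^2/2 + p*q^2, q^3}; counting standard monomials gives mu = 6. Corank 2; j^3 = p^3 is a perfect cube, so E-series; the 4-jet and mu = 6 give E_6. The Hessian of g at 0 is [[0, 0], [0, 0]] with rank 0, so corank 2. A Groebner basis of the Jacobian ideal J(g) in C{p,q} is {q^3, p^2}; counting standard monomials gives mu = 6. Corank 2; j^3 = p^3 is a perfect cube, so E-series; the 4-jet and mu = 6 give E_6. Both have type E_6, hence right-equivalent.

Yes.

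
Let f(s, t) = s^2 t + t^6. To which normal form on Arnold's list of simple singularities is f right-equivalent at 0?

D7

The Hessian of f at 0 has rank 0. Corank 2; j^3 = s^2*t has shape L^2 M (L != M), so D-series; mu = 7 gives D_7.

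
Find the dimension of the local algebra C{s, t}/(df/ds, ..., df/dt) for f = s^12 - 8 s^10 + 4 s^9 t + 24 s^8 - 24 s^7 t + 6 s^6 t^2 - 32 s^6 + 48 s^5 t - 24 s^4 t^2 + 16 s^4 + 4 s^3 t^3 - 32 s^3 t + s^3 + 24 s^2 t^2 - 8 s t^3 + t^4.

6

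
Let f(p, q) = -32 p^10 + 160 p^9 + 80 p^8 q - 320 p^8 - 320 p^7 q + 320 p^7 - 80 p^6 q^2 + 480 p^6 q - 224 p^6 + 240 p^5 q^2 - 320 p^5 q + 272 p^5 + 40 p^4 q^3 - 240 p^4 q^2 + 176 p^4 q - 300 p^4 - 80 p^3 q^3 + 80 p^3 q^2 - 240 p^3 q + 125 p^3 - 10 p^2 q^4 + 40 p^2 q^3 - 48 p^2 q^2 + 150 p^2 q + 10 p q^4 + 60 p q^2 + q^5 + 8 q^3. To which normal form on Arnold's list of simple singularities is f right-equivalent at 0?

E_8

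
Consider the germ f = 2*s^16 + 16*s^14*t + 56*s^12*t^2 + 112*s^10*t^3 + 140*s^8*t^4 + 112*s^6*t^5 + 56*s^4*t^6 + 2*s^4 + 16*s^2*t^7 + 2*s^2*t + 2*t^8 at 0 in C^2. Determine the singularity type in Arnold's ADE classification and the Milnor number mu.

Type D_9, Milnor number mu = 9.

The Hessian of f at 0 has rank 0. Corank 2; j^3 = 2*s^2*t has shape L^2 M (L != M), so D-series; mu = 9 gives D_9.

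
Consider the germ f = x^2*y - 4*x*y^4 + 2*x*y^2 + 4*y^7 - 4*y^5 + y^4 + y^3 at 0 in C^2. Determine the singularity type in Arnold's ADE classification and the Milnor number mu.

Type D5, Milnor number mu = 5.

The Hessian of f at 0 has rank 0. Corank 2; j^3 = y*(x + y)^2 has shape L^2 M (L != M), so D-series; mu = 5 gives D_5.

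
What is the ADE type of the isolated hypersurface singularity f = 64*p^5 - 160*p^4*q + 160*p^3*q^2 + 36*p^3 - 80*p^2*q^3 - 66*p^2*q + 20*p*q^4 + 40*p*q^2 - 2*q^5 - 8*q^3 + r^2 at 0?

The Hessian of f at 0 has rank 1. Corank 2; j^3 = 2*(2*p - q)*(3*p - 2*q)^2 has shape L^2 M (L != M), so D-series; mu = 6 gives D_6.

D6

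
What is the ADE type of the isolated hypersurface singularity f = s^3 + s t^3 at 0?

E_7

The Hessian of f at 0 has rank 0. Corank 2; j^3 = s^3 is a perfect cube, so E-series; the 4-jet and mu = 7 give E_7.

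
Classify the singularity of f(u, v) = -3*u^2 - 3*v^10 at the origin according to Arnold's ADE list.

The Hessian of f at 0 has rank 1. Corank 1: A-series; mu = 9 gives A_9.

A_{9}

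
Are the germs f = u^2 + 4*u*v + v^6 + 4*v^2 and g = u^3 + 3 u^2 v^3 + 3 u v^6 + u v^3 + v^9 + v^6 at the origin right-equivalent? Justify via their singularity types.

No.

The Hessian of f at 0 has rank 1. Corank 1: A-series; mu = 5 gives A_5. The Hessian of g at 0 has rank 0. Corank 2; j^3 = u^3 is a perfect cube, so E-series; the 4-jet and mu = 7 give E_7. f is A_5 but g is E_7, hence not right-equivalent.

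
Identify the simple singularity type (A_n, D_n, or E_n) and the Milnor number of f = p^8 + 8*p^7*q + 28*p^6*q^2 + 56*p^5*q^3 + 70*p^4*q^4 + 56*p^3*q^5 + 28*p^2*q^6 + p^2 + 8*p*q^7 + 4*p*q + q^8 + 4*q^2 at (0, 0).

The Hessian of f at 0 is [[2, 4], [4, 8]] with rank 1, so corank 1. A Groebner basis of the Jacobian ideal J(f) in C{p,q} is {q^7, p + 2*q}; counting standard monomials gives mu = 7. Corank 1: A-series; mu = 7 gives A_7.

Type A7, Milnor number mu = 7.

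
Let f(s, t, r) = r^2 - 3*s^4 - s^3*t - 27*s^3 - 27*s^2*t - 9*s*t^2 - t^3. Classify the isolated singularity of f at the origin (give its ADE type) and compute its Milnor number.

The Hessian of f at 0 is [[0, 0, 0], [0, 0, 0], [0, 0, 2]] with rank 1, so corank 2. A Groebner basis of the Jacobian ideal J(f) in C{s,t,r} is {19683*s^2 + 13122*s*t + t^4 - 27*t^3 + 2187*t^2, s^3 + 27*s^2 + 18*s*t + 3*t^2, s^2*t - 81*s^2 - 54*s*t - 9*t^2, 162*s^2 + s*t^2 + 108*s*t + t^3/9 + 18*t^2, r}; counting standard monomials gives mu = 7. Corank 2; j^3 = -(3*s + t)^3 is a perfect cube, so E-series; the 4-jet and mu = 7 give E_7.

Type E_{7}, Milnor number mu = 7.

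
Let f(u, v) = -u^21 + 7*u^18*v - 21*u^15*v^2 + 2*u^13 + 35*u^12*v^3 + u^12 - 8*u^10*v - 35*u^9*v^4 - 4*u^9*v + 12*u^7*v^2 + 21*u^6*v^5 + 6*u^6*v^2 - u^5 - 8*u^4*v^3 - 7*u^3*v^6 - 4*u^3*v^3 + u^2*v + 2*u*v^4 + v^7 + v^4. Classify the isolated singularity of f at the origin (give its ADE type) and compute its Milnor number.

The Hessian of f at 0 has rank 0. Corank 2; j^3 = u^2*v has shape L^2 M (L != M), so D-series; mu = 5 gives D_5.

Type D5, Milnor number mu = 5.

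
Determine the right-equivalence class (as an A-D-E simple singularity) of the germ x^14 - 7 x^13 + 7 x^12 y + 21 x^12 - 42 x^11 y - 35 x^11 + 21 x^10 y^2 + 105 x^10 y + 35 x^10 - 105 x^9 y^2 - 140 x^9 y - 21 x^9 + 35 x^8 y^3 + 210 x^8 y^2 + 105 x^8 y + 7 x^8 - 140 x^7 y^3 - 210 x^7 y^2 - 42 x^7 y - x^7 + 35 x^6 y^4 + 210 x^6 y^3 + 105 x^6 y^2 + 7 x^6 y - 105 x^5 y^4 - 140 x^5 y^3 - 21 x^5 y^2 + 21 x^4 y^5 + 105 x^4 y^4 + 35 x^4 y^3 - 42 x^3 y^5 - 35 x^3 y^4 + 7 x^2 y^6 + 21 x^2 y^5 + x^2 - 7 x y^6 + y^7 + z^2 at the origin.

A6

The Hessian of f at 0 is [[2, 0, 0], [0, 0, 0], [0, 0, 2]] with rank 2, so corank 1. A Groebner basis of the Jacobian ideal J(f) in C{x,y,z} is {y^6, x, z}; counting standard monomials gives mu = 6. Corank 1: A-series; mu = 6 gives A_6.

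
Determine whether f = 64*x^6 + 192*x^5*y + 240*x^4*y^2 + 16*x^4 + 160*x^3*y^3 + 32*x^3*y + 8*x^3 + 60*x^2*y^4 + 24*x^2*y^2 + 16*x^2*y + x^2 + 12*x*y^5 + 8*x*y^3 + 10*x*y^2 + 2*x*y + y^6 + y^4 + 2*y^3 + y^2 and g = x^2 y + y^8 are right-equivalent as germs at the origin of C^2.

No.

The Hessian of f at 0 is [[2, 2], [2, 2]] with rank 1, so corank 1. A Groebner basis of the Jacobian ideal J(f) in C{x,y} is {x*y^2 - 4*x*y + 3*x/4 - 13*y^2/4 + 3*y/4, 5*x*y - x + y^3 + 4*y^2 - y, x^2 + x*y + x/4 + y^2/4 + y/4}; counting standard monomials gives mu = 5. Corank 1: A-series; mu = 5 gives A_5. The Hessian of g at 0 is [[0, 0], [0, 0]] with rank 0, so corank 2. A Groebner basis of the Jacobian ideal J(g) in C{x,y} is {x^2/8 + y^7, x^3, x*y}; counting standard monomials gives mu = 9. Corank 2; j^3 = x^2*y has shape L^2 M (L != M), so D-series; mu = 9 gives D_9. f is A_5 but g is D_9, hence not right-equivalent.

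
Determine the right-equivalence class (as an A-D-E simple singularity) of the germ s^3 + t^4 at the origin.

E_6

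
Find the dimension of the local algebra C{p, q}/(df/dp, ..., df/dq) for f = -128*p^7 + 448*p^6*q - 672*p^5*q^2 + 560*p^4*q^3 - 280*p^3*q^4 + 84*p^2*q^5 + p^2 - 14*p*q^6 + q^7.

6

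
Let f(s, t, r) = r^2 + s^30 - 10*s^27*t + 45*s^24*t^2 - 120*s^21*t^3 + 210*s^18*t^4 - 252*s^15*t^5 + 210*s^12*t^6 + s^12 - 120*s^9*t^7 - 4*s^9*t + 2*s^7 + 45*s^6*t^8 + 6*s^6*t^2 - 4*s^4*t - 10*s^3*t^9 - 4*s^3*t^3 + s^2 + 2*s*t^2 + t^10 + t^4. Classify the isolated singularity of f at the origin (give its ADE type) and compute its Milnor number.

The Hessian of f at 0 has rank 2. Corank 1: A-series; mu = 9 gives A_9.

Type A9, Milnor number mu = 9.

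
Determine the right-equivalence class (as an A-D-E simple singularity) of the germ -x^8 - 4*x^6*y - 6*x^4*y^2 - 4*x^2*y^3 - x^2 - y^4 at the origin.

A3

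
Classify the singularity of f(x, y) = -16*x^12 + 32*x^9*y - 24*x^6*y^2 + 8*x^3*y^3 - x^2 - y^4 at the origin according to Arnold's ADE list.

The Hessian of f at 0 has rank 1. Corank 1: A-series; mu = 3 gives A_3.

A_{3}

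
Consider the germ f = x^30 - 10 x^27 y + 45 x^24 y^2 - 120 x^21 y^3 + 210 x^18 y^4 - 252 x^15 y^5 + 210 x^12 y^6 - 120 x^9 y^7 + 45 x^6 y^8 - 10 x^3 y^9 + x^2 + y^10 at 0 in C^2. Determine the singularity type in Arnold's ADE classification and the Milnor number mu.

Type A_{9}, Milnor number mu = 9.

The Hessian of f at 0 is [[2, 0], [0, 0]] with rank 1, so corank 1. A Groebner basis of the Jacobian ideal J(f) in C{x,y} is {y^9, x}; counting standard monomials gives mu = 9. Corank 1: A-series; mu = 9 gives A_9.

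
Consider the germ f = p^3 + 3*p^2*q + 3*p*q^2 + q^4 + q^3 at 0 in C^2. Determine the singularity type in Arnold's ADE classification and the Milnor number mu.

The Hessian of f at 0 has rank 0. Corank 2; j^3 = (p + q)^3 is a perfect cube, so E-series; the 4-jet and mu = 6 give E_6.

Type E6, Milnor number mu = 6.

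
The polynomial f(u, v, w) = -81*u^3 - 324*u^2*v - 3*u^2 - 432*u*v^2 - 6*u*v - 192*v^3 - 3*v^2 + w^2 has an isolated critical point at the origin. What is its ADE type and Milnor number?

Type A2, Milnor number mu = 2.

The Hessian of f at 0 has rank 2. Corank 1: A-series; mu = 2 gives A_2.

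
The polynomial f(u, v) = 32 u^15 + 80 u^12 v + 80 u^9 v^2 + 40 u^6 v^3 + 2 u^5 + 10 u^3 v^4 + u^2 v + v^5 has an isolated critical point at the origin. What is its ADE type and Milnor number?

The Hessian of f at 0 is [[0, 0], [0, 0]] with rank 0, so corank 2. A Groebner basis of the Jacobian ideal J(f) in C{u,v} is {u^2/5 + v^4, u^3, u*v}; counting standard monomials gives mu = 6. Corank 2; j^3 = u^2*v has shape L^2 M (L != M), so D-series; mu = 6 gives D_6.

Type D_6, Milnor number mu = 6.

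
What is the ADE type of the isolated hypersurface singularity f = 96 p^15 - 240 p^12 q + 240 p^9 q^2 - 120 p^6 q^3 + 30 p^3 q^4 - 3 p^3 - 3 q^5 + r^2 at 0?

E_{8}

The Hessian of f at 0 is [[0, 0, 0], [0, 0, 0], [0, 0, 2]] with rank 1, so corank 2. A Groebner basis of the Jacobian ideal J(f) in C{p,q,r} is {q^4, p^2, r}; counting standard monomials gives mu = 8. Corank 2; j^3 = -3*p^3 is a perfect cube, so E-series; the 5-jet and mu = 8 give E_8.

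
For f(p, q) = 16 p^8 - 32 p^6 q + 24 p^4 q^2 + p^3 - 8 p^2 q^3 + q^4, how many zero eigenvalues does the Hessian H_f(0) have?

2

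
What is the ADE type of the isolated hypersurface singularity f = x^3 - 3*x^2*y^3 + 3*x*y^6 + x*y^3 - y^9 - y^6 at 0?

The Hessian of f at 0 is [[0, 0], [0, 0]] with rank 0, so corank 2. A Groebner basis of the Jacobian ideal J(f) in C{x,y} is {x^3, x*y^2, 3*x^2 + y^3}; counting standard monomials gives mu = 7. Corank 2; j^3 = x^3 is a perfect cube, so E-series; the 4-jet and mu = 7 give E_7.

E_7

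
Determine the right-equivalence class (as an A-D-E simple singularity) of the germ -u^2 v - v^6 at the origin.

D_7

The Hessian of f at 0 is [[0, 0], [0, 0]] with rank 0, so corank 2. A Groebner basis of the Jacobian ideal J(f) in C{u,v} is {u^2/6 + v^5, u^3, u*v}; counting standard monomials gives mu = 7. Corank 2; j^3 = -u^2*v has shape L^2 M (L != M), so D-series; mu = 7 gives D_7.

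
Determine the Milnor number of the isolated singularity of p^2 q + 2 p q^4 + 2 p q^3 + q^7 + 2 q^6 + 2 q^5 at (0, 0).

6

The Hessian of f at 0 is [[0, 0], [0, 0]] with rank 0, so corank 2. A Groebner basis of the Jacobian ideal J(f) in C{p,q} is {p^3, p^2*q, -p^2/4 + p*q^2, -p^2/4 + p*q + q^3}; counting standard monomials gives mu = 6. Corank 2; j^3 = p^2*q has shape L^2 M (L != M), so D-series; mu = 6 gives D_6.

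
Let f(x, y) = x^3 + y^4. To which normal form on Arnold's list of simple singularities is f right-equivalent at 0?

E6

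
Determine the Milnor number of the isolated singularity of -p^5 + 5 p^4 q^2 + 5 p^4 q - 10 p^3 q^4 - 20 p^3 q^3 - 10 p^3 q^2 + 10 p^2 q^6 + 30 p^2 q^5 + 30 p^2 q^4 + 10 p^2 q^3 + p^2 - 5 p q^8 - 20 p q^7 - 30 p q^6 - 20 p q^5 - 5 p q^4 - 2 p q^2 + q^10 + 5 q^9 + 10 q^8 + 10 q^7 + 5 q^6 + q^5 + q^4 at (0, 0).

4

The Hessian of f at 0 has rank 1. Corank 1: A-series; mu = 4 gives A_4.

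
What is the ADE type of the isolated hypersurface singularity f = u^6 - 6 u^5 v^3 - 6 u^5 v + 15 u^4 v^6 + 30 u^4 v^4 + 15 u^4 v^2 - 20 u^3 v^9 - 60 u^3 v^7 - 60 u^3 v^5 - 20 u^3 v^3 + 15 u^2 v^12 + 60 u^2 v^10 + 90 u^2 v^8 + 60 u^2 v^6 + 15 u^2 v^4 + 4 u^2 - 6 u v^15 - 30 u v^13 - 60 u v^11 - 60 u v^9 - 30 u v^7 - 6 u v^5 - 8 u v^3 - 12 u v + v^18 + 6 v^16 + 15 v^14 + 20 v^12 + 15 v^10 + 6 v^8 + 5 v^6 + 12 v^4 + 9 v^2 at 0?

A_{5}

The Hessian of f at 0 has rank 1. Corank 1: A-series; mu = 5 gives A_5.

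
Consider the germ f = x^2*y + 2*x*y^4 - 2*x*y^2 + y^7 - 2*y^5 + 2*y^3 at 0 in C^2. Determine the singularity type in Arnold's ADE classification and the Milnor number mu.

The Hessian of f at 0 has rank 0. Corank 2; j^3 = y*(x^2 - 2*x*y + 2*y^2) splits into three distinct lines over C (the quadratic factor has nonzero discriminant), so D_4.

Type D_4, Milnor number mu = 4.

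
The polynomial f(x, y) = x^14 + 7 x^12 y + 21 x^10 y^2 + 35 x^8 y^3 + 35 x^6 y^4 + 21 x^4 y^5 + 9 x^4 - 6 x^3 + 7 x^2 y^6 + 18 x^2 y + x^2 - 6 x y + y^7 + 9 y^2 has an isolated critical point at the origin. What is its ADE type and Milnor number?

The Hessian of f at 0 is [[2, -6], [-6, 18]] with rank 1, so corank 1. A Groebner basis of the Jacobian ideal J(f) in C{x,y} is {-14*x*y/729 + 5*x/6561 + y^4 + 4*y^3/27 + y^2/27 - 5*y/2187, x*y^2 - 4*x*y/27 + x/243 - y^3 + y^2/3 - y/81, x^2 - x/3 + y}; counting standard monomials gives mu = 6. Corank 1: A-series; mu = 6 gives A_6.

Type A6, Milnor number mu = 6.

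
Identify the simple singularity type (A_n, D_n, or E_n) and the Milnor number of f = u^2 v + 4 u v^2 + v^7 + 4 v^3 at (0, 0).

The Hessian of f at 0 has rank 0. Corank 2; j^3 = v*(u + 2*v)^2 has shape L^2 M (L != M), so D-series; mu = 8 gives D_8.

Type D_{8}, Milnor number mu = 8.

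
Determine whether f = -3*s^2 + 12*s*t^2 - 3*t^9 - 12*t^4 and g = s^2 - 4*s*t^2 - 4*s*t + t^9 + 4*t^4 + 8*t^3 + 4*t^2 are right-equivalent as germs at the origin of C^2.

The Hessian of f at 0 is [[-6, 0], [0, 0]] with rank 1, so corank 1. A Groebner basis of the Jacobian ideal J(f) in C{s,t} is {s^4, -s/2 + t^2}; counting standard monomials gives mu = 8. Corank 1: A-series; mu = 8 gives A_8. The Hessian of g at 0 is [[2, -4], [-4, 8]] with rank 1, so corank 1. A Groebner basis of the Jacobian ideal J(g) in C{s,t} is {s^4 - 8*s^3*t + 12*s^3 - 40*s^2*t + 20*s^2 - 48*s*t + 8*s - 16*t, -s/2 + t^2 + t}; counting standard monomials gives mu = 8. Corank 1: A-series; mu = 8 gives A_8. Both have type A_8, hence right-equivalent.

Yes.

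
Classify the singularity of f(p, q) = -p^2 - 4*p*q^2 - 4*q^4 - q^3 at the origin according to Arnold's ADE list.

The Hessian of f at 0 has rank 1. Corank 1: A-series; mu = 2 gives A_2.

A2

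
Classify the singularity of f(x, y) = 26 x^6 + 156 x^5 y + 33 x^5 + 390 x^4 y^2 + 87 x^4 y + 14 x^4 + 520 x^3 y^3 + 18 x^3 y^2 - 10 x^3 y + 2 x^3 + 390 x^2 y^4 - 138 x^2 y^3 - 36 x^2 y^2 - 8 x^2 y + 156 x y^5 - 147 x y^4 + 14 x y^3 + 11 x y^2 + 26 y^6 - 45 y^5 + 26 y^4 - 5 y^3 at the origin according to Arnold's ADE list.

D4

The Hessian of f at 0 has rank 0. Corank 2; j^3 = (x - y)*(2*x^2 - 6*x*y + 5*y^2) splits into three distinct lines over C (the quadratic factor has nonzero discriminant), so D_4.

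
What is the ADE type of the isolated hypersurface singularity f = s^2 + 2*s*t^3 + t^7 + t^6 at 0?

The Hessian of f at 0 has rank 1. Corank 1: A-series; mu = 6 gives A_6.

A_{6}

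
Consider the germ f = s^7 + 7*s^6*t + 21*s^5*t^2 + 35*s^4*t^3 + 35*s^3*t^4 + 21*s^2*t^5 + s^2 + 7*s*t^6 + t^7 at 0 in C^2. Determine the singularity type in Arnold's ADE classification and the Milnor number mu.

Type A_6, Milnor number mu = 6.

The Hessian of f at 0 has rank 1. Corank 1: A-series; mu = 6 gives A_6.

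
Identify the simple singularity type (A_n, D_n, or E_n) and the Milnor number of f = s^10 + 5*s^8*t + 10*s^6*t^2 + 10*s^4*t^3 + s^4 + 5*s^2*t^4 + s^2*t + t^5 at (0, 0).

The Hessian of f at 0 has rank 0. Corank 2; j^3 = s^2*t has shape L^2 M (L != M), so D-series; mu = 6 gives D_6.

Type D_6, Milnor number mu = 6.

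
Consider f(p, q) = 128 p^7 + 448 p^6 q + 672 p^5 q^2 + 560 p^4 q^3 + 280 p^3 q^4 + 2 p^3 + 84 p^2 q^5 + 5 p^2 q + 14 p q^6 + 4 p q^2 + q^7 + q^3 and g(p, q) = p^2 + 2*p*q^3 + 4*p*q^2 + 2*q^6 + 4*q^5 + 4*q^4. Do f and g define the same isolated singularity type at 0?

No.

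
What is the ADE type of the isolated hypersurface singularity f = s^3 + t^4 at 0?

The Hessian of f at 0 has rank 0. Corank 2; j^3 = s^3 is a perfect cube, so E-series; the 4-jet and mu = 6 give E_6.

E_6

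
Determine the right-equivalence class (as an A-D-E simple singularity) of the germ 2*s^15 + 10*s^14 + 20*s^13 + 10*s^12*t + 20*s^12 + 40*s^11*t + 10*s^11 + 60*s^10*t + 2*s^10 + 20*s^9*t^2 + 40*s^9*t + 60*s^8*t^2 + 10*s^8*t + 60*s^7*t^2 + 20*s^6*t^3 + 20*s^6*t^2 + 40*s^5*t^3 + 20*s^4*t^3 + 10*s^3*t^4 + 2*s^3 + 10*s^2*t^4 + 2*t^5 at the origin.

E_{8}

The Hessian of f at 0 is [[0, 0], [0, 0]] with rank 0, so corank 2. A Groebner basis of the Jacobian ideal J(f) in C{s,t} is {t^4, s^2}; counting standard monomials gives mu = 8. Corank 2; j^3 = 2*s^3 is a perfect cube, so E-series; the 5-jet and mu = 8 give E_8.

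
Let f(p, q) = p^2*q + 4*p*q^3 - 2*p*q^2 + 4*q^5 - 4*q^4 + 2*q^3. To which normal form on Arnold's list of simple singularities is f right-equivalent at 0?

The Hessian of f at 0 is [[0, 0], [0, 0]] with rank 0, so corank 2. A Groebner basis of the Jacobian ideal J(f) in C{p,q} is {q^3, p^2 + 2*q^2, p*q - q^2}; counting standard monomials gives mu = 4. Corank 2; j^3 = q*(p^2 - 2*p*q + 2*q^2) splits into three distinct lines over C (the quadratic factor has nonzero discriminant), so D_4.

D4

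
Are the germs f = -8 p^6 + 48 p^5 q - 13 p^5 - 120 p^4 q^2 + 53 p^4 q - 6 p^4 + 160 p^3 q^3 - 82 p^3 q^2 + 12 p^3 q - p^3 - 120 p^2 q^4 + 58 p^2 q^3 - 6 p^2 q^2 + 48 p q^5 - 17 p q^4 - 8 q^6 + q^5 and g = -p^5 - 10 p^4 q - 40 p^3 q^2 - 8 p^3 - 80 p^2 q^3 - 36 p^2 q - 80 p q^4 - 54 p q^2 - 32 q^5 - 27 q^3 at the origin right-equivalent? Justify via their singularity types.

Yes.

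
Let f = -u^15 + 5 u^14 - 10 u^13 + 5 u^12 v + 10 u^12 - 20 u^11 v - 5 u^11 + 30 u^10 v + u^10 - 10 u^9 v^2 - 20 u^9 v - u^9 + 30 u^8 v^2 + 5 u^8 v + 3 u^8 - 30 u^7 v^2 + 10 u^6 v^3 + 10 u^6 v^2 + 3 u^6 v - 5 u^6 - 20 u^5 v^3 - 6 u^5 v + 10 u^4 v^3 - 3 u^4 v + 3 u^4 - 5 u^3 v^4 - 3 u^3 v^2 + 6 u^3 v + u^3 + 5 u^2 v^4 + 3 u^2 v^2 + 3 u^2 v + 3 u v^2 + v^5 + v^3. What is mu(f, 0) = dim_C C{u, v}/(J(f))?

8

The Hessian of f at 0 has rank 0. Corank 2; j^3 = (u + v)^3 is a perfect cube, so E-series; the 5-jet and mu = 8 give E_8.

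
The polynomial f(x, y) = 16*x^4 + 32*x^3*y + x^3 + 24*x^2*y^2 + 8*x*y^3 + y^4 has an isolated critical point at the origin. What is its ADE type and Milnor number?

Type E_6, Milnor number mu = 6.

The Hessian of f at 0 has rank 0. Corank 2; j^3 = x^3 is a perfect cube, so E-series; the 4-jet and mu = 6 give E_6.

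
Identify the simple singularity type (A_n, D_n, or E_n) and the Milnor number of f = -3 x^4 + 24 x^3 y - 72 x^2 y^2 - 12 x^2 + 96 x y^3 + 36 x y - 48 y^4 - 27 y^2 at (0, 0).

Type A3, Milnor number mu = 3.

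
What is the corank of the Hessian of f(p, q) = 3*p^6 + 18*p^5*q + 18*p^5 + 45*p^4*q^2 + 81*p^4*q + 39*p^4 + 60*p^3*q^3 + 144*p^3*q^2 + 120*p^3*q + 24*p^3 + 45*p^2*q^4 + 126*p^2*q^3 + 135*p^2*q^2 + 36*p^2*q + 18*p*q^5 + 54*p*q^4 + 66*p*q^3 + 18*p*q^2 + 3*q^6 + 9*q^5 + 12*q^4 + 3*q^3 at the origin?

The Hessian at 0 is [[0, 0], [0, 0]] of rank 0; hence corank 2.

2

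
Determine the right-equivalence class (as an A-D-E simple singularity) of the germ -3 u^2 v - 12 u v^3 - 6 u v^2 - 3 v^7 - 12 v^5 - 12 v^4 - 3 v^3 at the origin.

The Hessian of f at 0 has rank 0. Corank 2; j^3 = -3*v*(u + v)^2 has shape L^2 M (L != M), so D-series; mu = 8 gives D_8.

D_8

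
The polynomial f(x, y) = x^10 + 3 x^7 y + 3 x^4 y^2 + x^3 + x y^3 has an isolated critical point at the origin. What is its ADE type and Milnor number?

Type E_7, Milnor number mu = 7.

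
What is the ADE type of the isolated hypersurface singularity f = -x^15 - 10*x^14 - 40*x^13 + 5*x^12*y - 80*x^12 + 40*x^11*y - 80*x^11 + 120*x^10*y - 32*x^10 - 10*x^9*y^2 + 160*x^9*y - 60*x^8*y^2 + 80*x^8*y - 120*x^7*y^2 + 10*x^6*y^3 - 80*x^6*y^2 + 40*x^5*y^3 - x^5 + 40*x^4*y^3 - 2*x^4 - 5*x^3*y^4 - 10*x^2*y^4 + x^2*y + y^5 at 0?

D6

The Hessian of f at 0 has rank 0. Corank 2; j^3 = x^2*y has shape L^2 M (L != M), so D-series; mu = 6 gives D_6.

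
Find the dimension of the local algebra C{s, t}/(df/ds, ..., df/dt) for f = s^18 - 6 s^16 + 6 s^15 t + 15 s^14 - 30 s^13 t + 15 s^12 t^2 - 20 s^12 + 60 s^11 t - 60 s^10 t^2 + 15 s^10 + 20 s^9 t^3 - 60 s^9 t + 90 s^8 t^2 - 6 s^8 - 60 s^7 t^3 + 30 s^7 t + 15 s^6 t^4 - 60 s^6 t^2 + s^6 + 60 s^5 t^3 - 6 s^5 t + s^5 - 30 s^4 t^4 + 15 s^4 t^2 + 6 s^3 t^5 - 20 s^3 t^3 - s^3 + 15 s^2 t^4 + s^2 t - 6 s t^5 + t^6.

7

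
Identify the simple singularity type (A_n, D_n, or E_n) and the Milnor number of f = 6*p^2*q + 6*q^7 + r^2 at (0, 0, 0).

The Hessian of f at 0 is [[0, 0, 0], [0, 0, 0], [0, 0, 2]] with rank 1, so corank 2. A Groebner basis of the Jacobian ideal J(f) in C{p,q,r} is {p^2/7 + q^6, p^3, p*q, r}; counting standard monomials gives mu = 8. Corank 2; j^3 = 6*p^2*q has shape L^2 M (L != M), so D-series; mu = 8 gives D_8.

Type D8, Milnor number mu = 8.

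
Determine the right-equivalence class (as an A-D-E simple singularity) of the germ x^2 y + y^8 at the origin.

The Hessian of f at 0 is [[0, 0], [0, 0]] with rank 0, so corank 2. A Groebner basis of the Jacobian ideal J(f) in C{x,y} is {x^2/8 + y^7, x^3, x*y}; counting standard monomials gives mu = 9. Corank 2; j^3 = x^2*y has shape L^2 M (L != M), so D-series; mu = 9 gives D_9.

D_9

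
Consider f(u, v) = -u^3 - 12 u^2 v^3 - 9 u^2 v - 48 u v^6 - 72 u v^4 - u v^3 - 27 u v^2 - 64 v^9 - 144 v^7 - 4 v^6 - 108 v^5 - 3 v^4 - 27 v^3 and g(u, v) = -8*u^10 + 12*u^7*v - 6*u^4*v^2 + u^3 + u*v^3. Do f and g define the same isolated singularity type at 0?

The Hessian of f at 0 is [[0, 0], [0, 0]] with rank 0, so corank 2. A Groebner basis of the Jacobian ideal J(f) in C{u,v} is {u^3 + 9*u^2*v + 162*u^2 + 972*u*v + 1458*v^2, -9*u^2 + u*v^2 - 54*u*v - 81*v^2, 3*u^2 + 18*u*v + v^3 + 27*v^2}; counting standard monomials gives mu = 7. Corank 2; j^3 = -(u + 3*v)^3 is a perfect cube, so E-series; the 4-jet and mu = 7 give E_7. The Hessian of g at 0 is [[0, 0], [0, 0]] with rank 0, so corank 2. A Groebner basis of the Jacobian ideal J(g) in C{u,v} is {u^3, u*v^2, 3*u^2 + v^3}; counting standard monomials gives mu = 7. Corank 2; j^3 = u^3 is a perfect cube, so E-series; the 4-jet and mu = 7 give E_7. Both have type E_7, hence right-equivalent.

Yes.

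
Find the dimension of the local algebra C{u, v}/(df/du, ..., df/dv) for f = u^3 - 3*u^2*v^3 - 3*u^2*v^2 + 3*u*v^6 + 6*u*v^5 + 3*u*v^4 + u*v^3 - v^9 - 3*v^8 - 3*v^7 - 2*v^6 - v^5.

7

The Hessian of f at 0 has rank 0. Corank 2; j^3 = u^3 is a perfect cube, so E-series; the 4-jet and mu = 7 give E_7.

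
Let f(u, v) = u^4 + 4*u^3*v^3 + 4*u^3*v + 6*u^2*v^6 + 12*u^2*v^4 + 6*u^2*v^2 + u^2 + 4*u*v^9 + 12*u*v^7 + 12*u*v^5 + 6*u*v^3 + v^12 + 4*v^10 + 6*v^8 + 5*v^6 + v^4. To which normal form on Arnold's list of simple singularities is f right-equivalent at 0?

A_3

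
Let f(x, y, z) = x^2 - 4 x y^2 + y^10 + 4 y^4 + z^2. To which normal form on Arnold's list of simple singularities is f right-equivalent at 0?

A_{9}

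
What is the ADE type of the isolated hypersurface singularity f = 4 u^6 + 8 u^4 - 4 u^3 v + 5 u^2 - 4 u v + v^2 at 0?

The Hessian of f at 0 has rank 2. Corank 0: nondegenerate Morse point, so A_1.

A_{1}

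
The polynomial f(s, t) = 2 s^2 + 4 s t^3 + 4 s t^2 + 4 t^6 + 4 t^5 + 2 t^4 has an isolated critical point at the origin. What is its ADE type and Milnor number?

Type A_{5}, Milnor number mu = 5.

The Hessian of f at 0 is [[4, 0], [0, 0]] with rank 1, so corank 1. A Groebner basis of the Jacobian ideal J(f) in C{s,t} is {s*t^2 - s*t + s + t^2, s + t^3 + t^2, s^2 + s*t - s - t^2}; counting standard monomials gives mu = 5. Corank 1: A-series; mu = 5 gives A_5.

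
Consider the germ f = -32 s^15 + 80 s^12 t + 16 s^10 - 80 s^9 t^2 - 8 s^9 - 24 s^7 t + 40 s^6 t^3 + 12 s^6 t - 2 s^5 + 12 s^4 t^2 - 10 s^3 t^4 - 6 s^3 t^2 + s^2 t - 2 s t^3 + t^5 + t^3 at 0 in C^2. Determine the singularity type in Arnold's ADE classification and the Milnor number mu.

Type D_{4}, Milnor number mu = 4.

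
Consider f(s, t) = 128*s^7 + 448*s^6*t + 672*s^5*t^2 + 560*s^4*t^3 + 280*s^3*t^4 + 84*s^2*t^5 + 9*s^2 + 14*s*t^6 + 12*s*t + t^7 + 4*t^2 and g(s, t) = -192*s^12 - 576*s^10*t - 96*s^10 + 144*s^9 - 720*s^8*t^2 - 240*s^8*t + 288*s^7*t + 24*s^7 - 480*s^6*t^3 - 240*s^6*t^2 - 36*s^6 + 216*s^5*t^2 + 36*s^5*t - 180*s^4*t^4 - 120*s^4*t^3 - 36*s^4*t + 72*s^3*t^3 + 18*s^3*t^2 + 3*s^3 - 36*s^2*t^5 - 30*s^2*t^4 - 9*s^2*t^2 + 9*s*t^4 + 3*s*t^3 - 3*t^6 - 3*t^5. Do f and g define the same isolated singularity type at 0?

The Hessian of f at 0 has rank 1. Corank 1: A-series; mu = 6 gives A_6. The Hessian of g at 0 has rank 0. Corank 2; j^3 = 3*s^3 is a perfect cube, so E-series; the 4-jet and mu = 7 give E_7. f is A_6 but g is E_7, hence not right-equivalent.

No.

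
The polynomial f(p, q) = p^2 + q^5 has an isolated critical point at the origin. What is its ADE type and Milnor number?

Type A4, Milnor number mu = 4.

The Hessian of f at 0 has rank 1. Corank 1: A-series; mu = 4 gives A_4.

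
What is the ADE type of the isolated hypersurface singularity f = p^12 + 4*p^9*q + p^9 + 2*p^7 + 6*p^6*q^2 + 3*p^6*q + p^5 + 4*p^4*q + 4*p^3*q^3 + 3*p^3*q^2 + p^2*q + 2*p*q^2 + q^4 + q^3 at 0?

D_5

The Hessian of f at 0 is [[0, 0], [0, 0]] with rank 0, so corank 2. A Groebner basis of the Jacobian ideal J(f) in C{p,q} is {p^3 - p^2/4 + q^2/4, p^2/4 + q^3 - q^2/4, p*q + q^2}; counting standard monomials gives mu = 5. Corank 2; j^3 = q*(p + q)^2 has shape L^2 M (L != M), so D-series; mu = 5 gives D_5.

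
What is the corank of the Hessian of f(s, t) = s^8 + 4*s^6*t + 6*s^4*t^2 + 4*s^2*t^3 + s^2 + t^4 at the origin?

1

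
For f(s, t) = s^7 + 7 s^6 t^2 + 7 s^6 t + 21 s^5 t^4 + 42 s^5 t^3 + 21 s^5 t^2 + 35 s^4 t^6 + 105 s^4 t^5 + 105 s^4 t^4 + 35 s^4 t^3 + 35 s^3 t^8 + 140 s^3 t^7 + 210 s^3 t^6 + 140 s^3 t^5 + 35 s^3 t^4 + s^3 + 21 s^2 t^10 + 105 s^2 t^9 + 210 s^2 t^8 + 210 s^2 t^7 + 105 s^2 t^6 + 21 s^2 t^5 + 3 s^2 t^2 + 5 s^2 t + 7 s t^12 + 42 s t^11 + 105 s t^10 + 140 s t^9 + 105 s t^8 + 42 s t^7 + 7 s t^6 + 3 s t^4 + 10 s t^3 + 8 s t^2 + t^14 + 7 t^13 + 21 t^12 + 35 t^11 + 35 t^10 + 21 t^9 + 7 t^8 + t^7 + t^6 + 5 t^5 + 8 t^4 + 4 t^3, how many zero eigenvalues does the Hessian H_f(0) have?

2

Hessian at 0 has rank 0.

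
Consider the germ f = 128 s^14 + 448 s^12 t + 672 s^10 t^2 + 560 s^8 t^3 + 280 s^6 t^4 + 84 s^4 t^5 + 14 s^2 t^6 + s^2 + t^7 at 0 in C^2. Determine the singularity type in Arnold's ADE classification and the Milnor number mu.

Type A6, Milnor number mu = 6.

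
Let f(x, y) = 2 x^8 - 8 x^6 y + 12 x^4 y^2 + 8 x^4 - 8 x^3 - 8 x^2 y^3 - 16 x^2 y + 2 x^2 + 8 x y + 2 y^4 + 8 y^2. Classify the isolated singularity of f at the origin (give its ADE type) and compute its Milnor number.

Type A_{3}, Milnor number mu = 3.

The Hessian of f at 0 is [[4, 8], [8, 16]] with rank 1, so corank 1. A Groebner basis of the Jacobian ideal J(f) in C{x,y} is {x^2 - x/2 - y, x*y + x/4 + y/2, -x/8 + y^2 - y/4}; counting standard monomials gives mu = 3. Corank 1: A-series; mu = 3 gives A_3.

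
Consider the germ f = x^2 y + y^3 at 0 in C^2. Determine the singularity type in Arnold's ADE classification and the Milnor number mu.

The Hessian of f at 0 has rank 0. Corank 2; j^3 = y*(x^2 + y^2) splits into three distinct lines over C (the quadratic factor has nonzero discriminant), so D_4.

Type D4, Milnor number mu = 4.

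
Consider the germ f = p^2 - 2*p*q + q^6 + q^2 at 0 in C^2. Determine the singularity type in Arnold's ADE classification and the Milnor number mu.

Type A_5, Milnor number mu = 5.

The Hessian of f at 0 is [[2, -2], [-2, 2]] with rank 1, so corank 1. A Groebner basis of the Jacobian ideal J(f) in C{p,q} is {q^5, p - q}; counting standard monomials gives mu = 5. Corank 1: A-series; mu = 5 gives A_5.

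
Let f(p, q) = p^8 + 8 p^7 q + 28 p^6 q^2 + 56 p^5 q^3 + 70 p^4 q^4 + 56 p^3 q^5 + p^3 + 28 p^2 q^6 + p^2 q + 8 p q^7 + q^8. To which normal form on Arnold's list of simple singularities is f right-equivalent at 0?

D9

The Hessian of f at 0 is [[0, 0], [0, 0]] with rank 0, so corank 2. A Groebner basis of the Jacobian ideal J(f) in C{p,q} is {-p*q/8 + q^7, p*q^2, p^2 + p*q}; counting standard monomials gives mu = 9. Corank 2; j^3 = p^2*(p + q) has shape L^2 M (L != M), so D-series; mu = 9 gives D_9.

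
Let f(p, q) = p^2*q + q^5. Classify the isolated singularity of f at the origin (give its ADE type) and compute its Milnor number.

The Hessian of f at 0 has rank 0. Corank 2; j^3 = p^2*q has shape L^2 M (L != M), so D-series; mu = 6 gives D_6.

Type D6, Milnor number mu = 6.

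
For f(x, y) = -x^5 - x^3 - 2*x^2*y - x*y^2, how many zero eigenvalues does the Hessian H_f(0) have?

2

Hessian at 0 has rank 0.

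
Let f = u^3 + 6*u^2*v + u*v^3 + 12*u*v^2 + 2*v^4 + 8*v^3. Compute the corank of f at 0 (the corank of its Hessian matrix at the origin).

2

Hessian at 0 has rank 0.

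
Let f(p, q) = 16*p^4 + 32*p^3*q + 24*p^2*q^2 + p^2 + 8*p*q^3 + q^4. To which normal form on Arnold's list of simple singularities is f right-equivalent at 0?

A3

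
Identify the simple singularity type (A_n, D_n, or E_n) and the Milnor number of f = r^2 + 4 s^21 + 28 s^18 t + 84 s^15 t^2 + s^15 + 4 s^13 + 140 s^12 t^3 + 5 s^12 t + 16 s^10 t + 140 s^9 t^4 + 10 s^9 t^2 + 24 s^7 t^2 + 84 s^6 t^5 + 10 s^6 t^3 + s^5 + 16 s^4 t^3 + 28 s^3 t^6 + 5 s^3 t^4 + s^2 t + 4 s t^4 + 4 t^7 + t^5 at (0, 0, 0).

The Hessian of f at 0 is [[0, 0, 0], [0, 0, 0], [0, 0, 2]] with rank 1, so corank 2. A Groebner basis of the Jacobian ideal J(f) in C{s,t,r} is {s*t/2 + t^4, s*t^2, s^2 - 5*s*t/2, r}; counting standard monomials gives mu = 6. Corank 2; j^3 = s^2*t has shape L^2 M (L != M), so D-series; mu = 6 gives D_6.

Type D_6, Milnor number mu = 6.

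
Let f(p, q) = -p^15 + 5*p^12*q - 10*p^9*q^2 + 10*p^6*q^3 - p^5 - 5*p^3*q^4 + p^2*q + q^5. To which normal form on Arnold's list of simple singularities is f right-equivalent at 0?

D_{6}

The Hessian of f at 0 has rank 0. Corank 2; j^3 = p^2*q has shape L^2 M (L != M), so D-series; mu = 6 gives D_6.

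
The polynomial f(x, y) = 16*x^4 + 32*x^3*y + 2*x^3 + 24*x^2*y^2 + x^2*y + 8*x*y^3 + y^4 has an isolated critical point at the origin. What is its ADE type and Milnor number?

The Hessian of f at 0 has rank 0. Corank 2; j^3 = x^2*(2*x + y) has shape L^2 M (L != M), so D-series; mu = 5 gives D_5.

Type D_5, Milnor number mu = 5.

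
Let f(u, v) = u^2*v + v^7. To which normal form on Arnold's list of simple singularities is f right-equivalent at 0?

The Hessian of f at 0 is [[0, 0], [0, 0]] with rank 0, so corank 2. A Groebner basis of the Jacobian ideal J(f) in C{u,v} is {u^2/7 + v^6, u^3, u*v}; counting standard monomials gives mu = 8. Corank 2; j^3 = u^2*v has shape L^2 M (L != M), so D-series; mu = 8 gives D_8.

D_8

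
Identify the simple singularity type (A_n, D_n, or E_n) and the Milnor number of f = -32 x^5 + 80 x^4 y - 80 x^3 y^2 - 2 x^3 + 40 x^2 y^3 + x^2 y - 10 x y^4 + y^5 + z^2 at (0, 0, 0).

Type D_6, Milnor number mu = 6.

The Hessian of f at 0 has rank 1. Corank 2; j^3 = -x^2*(2*x - y) has shape L^2 M (L != M), so D-series; mu = 6 gives D_6.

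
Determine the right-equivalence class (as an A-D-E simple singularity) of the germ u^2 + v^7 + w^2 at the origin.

A_6

The Hessian of f at 0 has rank 2. Corank 1: A-series; mu = 6 gives A_6.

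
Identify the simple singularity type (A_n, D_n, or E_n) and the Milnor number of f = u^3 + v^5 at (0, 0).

Type E_8, Milnor number mu = 8.

The Hessian of f at 0 has rank 0. Corank 2; j^3 = u^3 is a perfect cube, so E-series; the 5-jet and mu = 8 give E_8.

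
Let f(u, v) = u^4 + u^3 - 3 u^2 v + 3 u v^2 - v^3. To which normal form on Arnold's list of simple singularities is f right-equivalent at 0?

E6

The Hessian of f at 0 has rank 0. Corank 2; j^3 = (u - v)^3 is a perfect cube, so E-series; the 4-jet and mu = 6 give E_6.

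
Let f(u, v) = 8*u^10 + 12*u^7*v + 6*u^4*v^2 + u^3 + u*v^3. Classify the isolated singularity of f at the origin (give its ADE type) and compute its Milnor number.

Type E_{7}, Milnor number mu = 7.

The Hessian of f at 0 is [[0, 0], [0, 0]] with rank 0, so corank 2. A Groebner basis of the Jacobian ideal J(f) in C{u,v} is {u^3, u*v^2, 3*u^2 + v^3}; counting standard monomials gives mu = 7. Corank 2; j^3 = u^3 is a perfect cube, so E-series; the 4-jet and mu = 7 give E_7.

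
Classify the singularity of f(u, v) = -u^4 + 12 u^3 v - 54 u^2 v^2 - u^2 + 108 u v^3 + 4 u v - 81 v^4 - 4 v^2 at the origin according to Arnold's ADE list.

The Hessian of f at 0 has rank 1. Corank 1: A-series; mu = 3 gives A_3.

A_{3}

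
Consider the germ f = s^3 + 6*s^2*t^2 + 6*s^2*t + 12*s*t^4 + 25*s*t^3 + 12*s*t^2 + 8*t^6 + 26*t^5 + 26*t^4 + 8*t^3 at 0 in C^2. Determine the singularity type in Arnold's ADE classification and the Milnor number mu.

The Hessian of f at 0 is [[0, 0], [0, 0]] with rank 0, so corank 2. A Groebner basis of the Jacobian ideal J(f) in C{s,t} is {-s^2/4 - s*t + t^4 - t^3/12 - t^2, s^3 + 11*s^2/2 + 22*s*t + 59*t^3/6 + 22*t^2, s^2*t - 23*s^2/12 - 23*s*t/3 - 167*t^3/36 - 23*t^2/3, s^2/2 + s*t^2 + 2*s*t + 13*t^3/6 + 2*t^2}; counting standard monomials gives mu = 7. Corank 2; j^3 = (s + 2*t)^3 is a perfect cube, so E-series; the 4-jet and mu = 7 give E_7.

Type E7, Milnor number mu = 7.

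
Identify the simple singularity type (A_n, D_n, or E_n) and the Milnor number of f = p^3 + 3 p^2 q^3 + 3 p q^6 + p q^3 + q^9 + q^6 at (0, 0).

Type E_{7}, Milnor number mu = 7.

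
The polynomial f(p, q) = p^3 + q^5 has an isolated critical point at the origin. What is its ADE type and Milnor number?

Type E_{8}, Milnor number mu = 8.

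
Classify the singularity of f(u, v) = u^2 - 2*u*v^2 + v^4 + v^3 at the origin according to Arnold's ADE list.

A_2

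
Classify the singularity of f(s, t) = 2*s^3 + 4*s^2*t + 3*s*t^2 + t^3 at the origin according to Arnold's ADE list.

D_{4}

The Hessian of f at 0 has rank 0. Corank 2; j^3 = (s + t)*(2*s^2 + 2*s*t + t^2) splits into three distinct lines over C (the quadratic factor has nonzero discriminant), so D_4.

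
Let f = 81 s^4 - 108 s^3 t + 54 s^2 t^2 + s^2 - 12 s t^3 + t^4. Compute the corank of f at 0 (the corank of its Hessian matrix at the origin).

1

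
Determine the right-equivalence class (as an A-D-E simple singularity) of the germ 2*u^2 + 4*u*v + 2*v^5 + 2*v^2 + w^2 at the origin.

A_{4}

The Hessian of f at 0 is [[4, 4, 0], [4, 4, 0], [0, 0, 2]] with rank 2, so corank 1. A Groebner basis of the Jacobian ideal J(f) in C{u,v,w} is {v^4, u + v, w}; counting standard monomials gives mu = 4. Corank 1: A-series; mu = 4 gives A_4.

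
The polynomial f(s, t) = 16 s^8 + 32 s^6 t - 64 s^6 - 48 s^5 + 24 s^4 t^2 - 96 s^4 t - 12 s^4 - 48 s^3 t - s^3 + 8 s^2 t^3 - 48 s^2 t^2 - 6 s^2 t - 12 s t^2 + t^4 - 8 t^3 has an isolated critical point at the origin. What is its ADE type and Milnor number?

The Hessian of f at 0 is [[0, 0], [0, 0]] with rank 0, so corank 2. A Groebner basis of the Jacobian ideal J(f) in C{s,t} is {s^3 + 3*s^2/8 + 3*s*t/2 + 3*t^2/2, s^2*t - s^2/8 - s*t/2 - t^2/2, s^2/32 + s*t^2 + s*t/8 + t^2/8, t^3}; counting standard monomials gives mu = 6. Corank 2; j^3 = -(s + 2*t)^3 is a perfect cube, so E-series; the 4-jet and mu = 6 give E_6.

Type E_{6}, Milnor number mu = 6.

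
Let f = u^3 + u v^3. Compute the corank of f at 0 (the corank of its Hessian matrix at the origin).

2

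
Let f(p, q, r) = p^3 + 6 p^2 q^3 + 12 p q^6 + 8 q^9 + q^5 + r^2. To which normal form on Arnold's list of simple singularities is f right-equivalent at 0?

The Hessian of f at 0 has rank 1. Corank 2; j^3 = p^3 is a perfect cube, so E-series; the 5-jet and mu = 8 give E_8.

E_{8}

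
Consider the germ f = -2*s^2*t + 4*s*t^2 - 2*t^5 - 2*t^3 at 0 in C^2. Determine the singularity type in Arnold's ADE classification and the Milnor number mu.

Type D_6, Milnor number mu = 6.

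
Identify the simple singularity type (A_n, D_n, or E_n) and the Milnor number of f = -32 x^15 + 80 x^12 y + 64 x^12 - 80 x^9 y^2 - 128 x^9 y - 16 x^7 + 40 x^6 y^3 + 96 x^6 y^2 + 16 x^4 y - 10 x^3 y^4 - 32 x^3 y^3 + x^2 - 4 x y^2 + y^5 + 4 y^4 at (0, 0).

The Hessian of f at 0 has rank 1. Corank 1: A-series; mu = 4 gives A_4.

Type A_4, Milnor number mu = 4.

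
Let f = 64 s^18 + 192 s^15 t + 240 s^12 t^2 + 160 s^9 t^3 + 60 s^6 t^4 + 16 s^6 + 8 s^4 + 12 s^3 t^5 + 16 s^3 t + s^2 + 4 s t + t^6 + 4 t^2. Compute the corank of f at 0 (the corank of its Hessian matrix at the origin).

1

Hessian at 0 has rank 1.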